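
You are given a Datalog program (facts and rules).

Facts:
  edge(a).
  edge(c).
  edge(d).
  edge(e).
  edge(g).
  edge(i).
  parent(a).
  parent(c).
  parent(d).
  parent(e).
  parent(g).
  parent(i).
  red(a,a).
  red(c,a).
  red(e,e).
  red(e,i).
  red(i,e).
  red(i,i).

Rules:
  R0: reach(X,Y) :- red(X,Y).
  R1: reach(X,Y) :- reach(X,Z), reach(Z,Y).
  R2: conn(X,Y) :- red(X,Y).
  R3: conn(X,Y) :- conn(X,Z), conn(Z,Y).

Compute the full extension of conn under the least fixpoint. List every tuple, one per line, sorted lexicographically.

round 1: derive conn(a,a) via R2 from red(a,a)
round 1: derive conn(c,a) via R2 from red(c,a)
round 1: derive conn(e,e) via R2 from red(e,e)
round 1: derive conn(e,i) via R2 from red(e,i)
round 1: derive conn(i,e) via R2 from red(i,e)
round 1: derive conn(i,i) via R2 from red(i,i)

conn(a,a)
conn(c,a)
conn(e,e)
conn(e,i)
conn(i,e)
conn(i,i)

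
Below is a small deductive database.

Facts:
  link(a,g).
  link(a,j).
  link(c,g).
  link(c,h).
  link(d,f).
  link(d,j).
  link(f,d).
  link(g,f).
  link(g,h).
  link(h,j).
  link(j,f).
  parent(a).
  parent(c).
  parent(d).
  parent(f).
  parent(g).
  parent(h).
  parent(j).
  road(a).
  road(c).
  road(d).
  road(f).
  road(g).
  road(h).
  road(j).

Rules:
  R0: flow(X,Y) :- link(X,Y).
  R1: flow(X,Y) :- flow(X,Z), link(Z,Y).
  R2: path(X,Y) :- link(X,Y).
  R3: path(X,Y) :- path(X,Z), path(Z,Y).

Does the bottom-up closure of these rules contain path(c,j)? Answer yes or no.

yes

round 1: derive path(a,g) via R2 from link(a,g)
round 1: derive path(a,j) via R2 from link(a,j)
round 1: derive path(c,g) via R2 from link(c,g)
round 1: derive path(c,h) via R2 from link(c,h)
round 1: derive path(d,f) via R2 from link(d,f)
round 1: derive path(d,j) via R2 from link(d,j)
round 1: derive path(f,d) via R2 from link(f,d)
round 1: derive path(g,f) via R2 from link(g,f)
round 1: derive path(g,h) via R2 from link(g,h)
round 1: derive path(h,j) via R2 from link(h,j)
round 1: derive path(j,f) via R2 from link(j,f)
round 2: derive path(a,f) via R3 from path(a,g), path(g,f)
round 2: derive path(a,h) via R3 from path(a,g), path(g,h)
round 2: derive path(c,f) via R3 from path(c,g), path(g,f)
round 2: derive path(c,j) via R3 from path(c,h), path(h,j)
round 2: derive path(d,d) via R3 from path(d,f), path(f,d)
round 2: derive path(f,f) via R3 from path(f,d), path(d,f)
round 2: derive path(f,j) via R3 from path(f,d), path(d,j)
round 2: derive path(g,d) via R3 from path(g,f), path(f,d)
round 2: derive path(g,j) via R3 from path(g,h), path(h,j)
round 2: derive path(h,f) via R3 from path(h,j), path(j,f)
round 2: derive path(j,d) via R3 from path(j,f), path(f,d)
round 3: derive path(a,d) via R3 from path(a,f), path(f,d)
round 3: derive path(c,d) via R3 from path(c,f), path(f,d)
round 3: derive path(h,d) via R3 from path(h,f), path(f,d)
round 3: derive path(j,j) via R3 from path(j,d), path(d,j)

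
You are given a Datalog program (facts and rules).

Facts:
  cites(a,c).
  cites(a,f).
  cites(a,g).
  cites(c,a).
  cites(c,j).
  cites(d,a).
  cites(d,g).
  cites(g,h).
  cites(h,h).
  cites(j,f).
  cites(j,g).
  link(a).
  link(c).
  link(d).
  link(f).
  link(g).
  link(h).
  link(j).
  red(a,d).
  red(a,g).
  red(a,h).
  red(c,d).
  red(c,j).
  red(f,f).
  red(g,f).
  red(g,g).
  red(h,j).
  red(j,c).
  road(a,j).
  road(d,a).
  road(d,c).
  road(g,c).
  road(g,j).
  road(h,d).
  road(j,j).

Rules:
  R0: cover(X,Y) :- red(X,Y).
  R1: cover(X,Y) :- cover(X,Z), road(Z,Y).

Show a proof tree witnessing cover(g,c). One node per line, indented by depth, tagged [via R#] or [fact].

round 1: derive cover(a,d) via R0 from red(a,d)
round 1: derive cover(a,g) via R0 from red(a,g)
round 1: derive cover(a,h) via R0 from red(a,h)
round 1: derive cover(c,d) via R0 from red(c,d)
round 1: derive cover(c,j) via R0 from red(c,j)
round 1: derive cover(f,f) via R0 from red(f,f)
round 1: derive cover(g,f) via R0 from red(g,f)
round 1: derive cover(g,g) via R0 from red(g,g)
round 1: derive cover(h,j) via R0 from red(h,j)
round 1: derive cover(j,c) via R0 from red(j,c)
round 2: derive cover(a,a) via R1 from cover(a,d), road(d,a)
round 2: derive cover(a,c) via R1 from cover(a,d), road(d,c)
round 2: derive cover(a,j) via R1 from cover(a,g), road(g,j)
round 2: derive cover(c,a) via R1 from cover(c,d), road(d,a)
round 2: derive cover(c,c) via R1 from cover(c,d), road(d,c)
round 2: derive cover(g,c) via R1 from cover(g,g), road(g,c)
round 2: derive cover(g,j) via R1 from cover(g,g), road(g,j)

cover(g,c)  [via R1]
  cover(g,g)  [via R0]
    red(g,g)  [fact]
  road(g,c)  [fact]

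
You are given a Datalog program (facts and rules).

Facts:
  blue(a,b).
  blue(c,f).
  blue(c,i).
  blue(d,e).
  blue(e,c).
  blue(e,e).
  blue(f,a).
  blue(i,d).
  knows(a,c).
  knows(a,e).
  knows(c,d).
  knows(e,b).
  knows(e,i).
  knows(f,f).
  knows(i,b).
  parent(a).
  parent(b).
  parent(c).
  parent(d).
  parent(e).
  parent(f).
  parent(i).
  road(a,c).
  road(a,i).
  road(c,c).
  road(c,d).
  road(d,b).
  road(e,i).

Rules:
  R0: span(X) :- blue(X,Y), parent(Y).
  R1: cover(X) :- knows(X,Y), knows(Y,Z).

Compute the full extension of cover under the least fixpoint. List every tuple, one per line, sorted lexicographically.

round 1: derive cover(a) via R1 from knows(a,c), knows(c,d)
round 1: derive cover(e) via R1 from knows(e,i), knows(i,b)
round 1: derive cover(f) via R1 from knows(f,f), knows(f,f)

cover(a)
cover(e)
cover(f)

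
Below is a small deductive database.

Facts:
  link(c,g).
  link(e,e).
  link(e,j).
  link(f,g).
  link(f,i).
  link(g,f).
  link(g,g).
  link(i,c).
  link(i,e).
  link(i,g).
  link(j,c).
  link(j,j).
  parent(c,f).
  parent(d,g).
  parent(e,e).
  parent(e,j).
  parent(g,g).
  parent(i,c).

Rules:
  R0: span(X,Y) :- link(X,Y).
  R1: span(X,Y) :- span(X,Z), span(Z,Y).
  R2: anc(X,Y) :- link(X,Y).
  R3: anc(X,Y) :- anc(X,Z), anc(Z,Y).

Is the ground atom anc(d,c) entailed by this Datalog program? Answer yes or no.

round 1: derive anc(c,g) via R2 from link(c,g)
round 1: derive anc(e,e) via R2 from link(e,e)
round 1: derive anc(e,j) via R2 from link(e,j)
round 1: derive anc(f,g) via R2 from link(f,g)
round 1: derive anc(f,i) via R2 from link(f,i)
round 1: derive anc(g,f) via R2 from link(g,f)
round 1: derive anc(g,g) via R2 from link(g,g)
round 1: derive anc(i,c) via R2 from link(i,c)
round 1: derive anc(i,e) via R2 from link(i,e)
round 1: derive anc(i,g) via R2 from link(i,g)
round 1: derive anc(j,c) via R2 from link(j,c)
round 1: derive anc(j,j) via R2 from link(j,j)
round 2: derive anc(c,f) via R3 from anc(c,g), anc(g,f)
round 2: derive anc(e,c) via R3 from anc(e,j), anc(j,c)
round 2: derive anc(f,c) via R3 from anc(f,i), anc(i,c)
round 2: derive anc(f,e) via R3 from anc(f,i), anc(i,e)
round 2: derive anc(f,f) via R3 from anc(f,g), anc(g,f)
round 2: derive anc(g,i) via R3 from anc(g,f), anc(f,i)
round 2: derive anc(i,f) via R3 from anc(i,g), anc(g,f)
round 2: derive anc(i,j) via R3 from anc(i,e), anc(e,j)
round 2: derive anc(j,g) via R3 from anc(j,c), anc(c,g)
round 3: derive anc(c,c) via R3 from anc(c,f), anc(f,c)
round 3: derive anc(c,e) via R3 from anc(c,f), anc(f,e)
round 3: derive anc(c,i) via R3 from anc(c,f), anc(f,i)
round 3: derive anc(e,f) via R3 from anc(e,c), anc(c,f)
round 3: derive anc(e,g) via R3 from anc(e,c), anc(c,g)
round 3: derive anc(f,j) via R3 from anc(f,e), anc(e,j)
round 3: derive anc(g,c) via R3 from anc(g,f), anc(f,c)
round 3: derive anc(g,e) via R3 from anc(g,f), anc(f,e)
round 3: derive anc(g,j) via R3 from anc(g,i), anc(i,j)
round 3: derive anc(i,i) via R3 from anc(i,f), anc(f,i)
round 3: derive anc(j,f) via R3 from anc(j,c), anc(c,f)
round 3: derive anc(j,i) via R3 from anc(j,g), anc(g,i)
round 4: derive anc(c,j) via R3 from anc(c,e), anc(e,j)
round 4: derive anc(e,i) via R3 from anc(e,c), anc(c,i)
round 4: derive anc(j,e) via R3 from anc(j,c), anc(c,e)

no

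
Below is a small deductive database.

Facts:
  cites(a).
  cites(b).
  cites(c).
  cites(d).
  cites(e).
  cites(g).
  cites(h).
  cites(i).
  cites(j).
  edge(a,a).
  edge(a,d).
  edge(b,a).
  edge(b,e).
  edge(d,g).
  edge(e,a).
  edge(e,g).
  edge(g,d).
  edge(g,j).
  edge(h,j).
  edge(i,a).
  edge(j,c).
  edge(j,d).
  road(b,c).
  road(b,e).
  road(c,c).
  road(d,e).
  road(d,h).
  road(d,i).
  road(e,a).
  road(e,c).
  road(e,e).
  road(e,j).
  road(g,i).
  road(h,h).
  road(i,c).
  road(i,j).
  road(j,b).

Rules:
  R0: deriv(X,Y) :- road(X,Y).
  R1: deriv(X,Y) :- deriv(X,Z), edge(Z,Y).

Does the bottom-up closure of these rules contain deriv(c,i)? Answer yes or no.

no

round 1: derive deriv(b,c) via R0 from road(b,c)
round 1: derive deriv(b,e) via R0 from road(b,e)
round 1: derive deriv(c,c) via R0 from road(c,c)
round 1: derive deriv(d,e) via R0 from road(d,e)
round 1: derive deriv(d,h) via R0 from road(d,h)
round 1: derive deriv(d,i) via R0 from road(d,i)
round 1: derive deriv(e,a) via R0 from road(e,a)
round 1: derive deriv(e,c) via R0 from road(e,c)
round 1: derive deriv(e,e) via R0 from road(e,e)
round 1: derive deriv(e,j) via R0 from road(e,j)
round 1: derive deriv(g,i) via R0 from road(g,i)
round 1: derive deriv(h,h) via R0 from road(h,h)
round 1: derive deriv(i,c) via R0 from road(i,c)
round 1: derive deriv(i,j) via R0 from road(i,j)
round 1: derive deriv(j,b) via R0 from road(j,b)
round 2: derive deriv(b,a) via R1 from deriv(b,e), edge(e,a)
round 2: derive deriv(b,g) via R1 from deriv(b,e), edge(e,g)
round 2: derive deriv(d,a) via R1 from deriv(d,e), edge(e,a)
round 2: derive deriv(d,g) via R1 from deriv(d,e), edge(e,g)
round 2: derive deriv(d,j) via R1 from deriv(d,h), edge(h,j)
round 2: derive deriv(e,d) via R1 from deriv(e,a), edge(a,d)
round 2: derive deriv(e,g) via R1 from deriv(e,e), edge(e,g)
round 2: derive deriv(g,a) via R1 from deriv(g,i), edge(i,a)
round 2: derive deriv(h,j) via R1 from deriv(h,h), edge(h,j)
round 2: derive deriv(i,d) via R1 from deriv(i,j), edge(j,d)
round 2: derive deriv(j,a) via R1 from deriv(j,b), edge(b,a)
round 2: derive deriv(j,e) via R1 from deriv(j,b), edge(b,e)
round 3: derive deriv(b,d) via R1 from deriv(b,a), edge(a,d)
round 3: derive deriv(b,j) via R1 from deriv(b,g), edge(g,j)
round 3: derive deriv(d,c) via R1 from deriv(d,j), edge(j,c)
round 3: derive deriv(d,d) via R1 from deriv(d,a), edge(a,d)
round 3: derive deriv(g,d) via R1 from deriv(g,a), edge(a,d)
round 3: derive deriv(h,c) via R1 from deriv(h,j), edge(j,c)
round 3: derive deriv(h,d) via R1 from deriv(h,j), edge(j,d)
round 3: derive deriv(i,g) via R1 from deriv(i,d), edge(d,g)
round 3: derive deriv(j,d) via R1 from deriv(j,a), edge(a,d)
round 3: derive deriv(j,g) via R1 from deriv(j,e), edge(e,g)
round 4: derive deriv(g,g) via R1 from deriv(g,d), edge(d,g)
round 4: derive deriv(h,g) via R1 from deriv(h,d), edge(d,g)
round 4: derive deriv(j,j) via R1 from deriv(j,g), edge(g,j)
round 5: derive deriv(g,j) via R1 from deriv(g,g), edge(g,j)
round 5: derive deriv(j,c) via R1 from deriv(j,j), edge(j,c)
round 6: derive deriv(g,c) via R1 from deriv(g,j), edge(j,c)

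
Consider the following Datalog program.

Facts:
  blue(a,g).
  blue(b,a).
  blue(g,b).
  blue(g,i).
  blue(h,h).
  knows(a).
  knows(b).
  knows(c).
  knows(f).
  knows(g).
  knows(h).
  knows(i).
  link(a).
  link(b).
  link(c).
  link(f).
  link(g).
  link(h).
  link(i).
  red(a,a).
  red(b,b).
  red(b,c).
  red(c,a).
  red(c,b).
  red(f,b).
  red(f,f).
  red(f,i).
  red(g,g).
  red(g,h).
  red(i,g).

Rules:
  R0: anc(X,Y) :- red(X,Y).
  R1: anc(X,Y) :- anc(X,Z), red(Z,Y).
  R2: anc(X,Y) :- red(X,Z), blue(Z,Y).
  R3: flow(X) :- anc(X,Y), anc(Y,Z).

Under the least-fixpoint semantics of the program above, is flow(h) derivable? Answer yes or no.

no

round 1: derive anc(a,a) via R0 from red(a,a)
round 1: derive anc(b,b) via R0 from red(b,b)
round 1: derive anc(b,c) via R0 from red(b,c)
round 1: derive anc(c,a) via R0 from red(c,a)
round 1: derive anc(c,b) via R0 from red(c,b)
round 1: derive anc(f,b) via R0 from red(f,b)
round 1: derive anc(f,f) via R0 from red(f,f)
round 1: derive anc(f,i) via R0 from red(f,i)
round 1: derive anc(g,g) via R0 from red(g,g)
round 1: derive anc(g,h) via R0 from red(g,h)
round 1: derive anc(i,g) via R0 from red(i,g)
round 1: derive anc(a,g) via R2 from red(a,a), blue(a,g)
round 1: derive anc(b,a) via R2 from red(b,b), blue(b,a)
round 1: derive anc(c,g) via R2 from red(c,a), blue(a,g)
round 1: derive anc(f,a) via R2 from red(f,b), blue(b,a)
round 1: derive anc(g,b) via R2 from red(g,g), blue(g,b)
round 1: derive anc(g,i) via R2 from red(g,g), blue(g,i)
round 1: derive anc(i,b) via R2 from red(i,g), blue(g,b)
round 1: derive anc(i,i) via R2 from red(i,g), blue(g,i)
round 2: derive anc(a,h) via R1 from anc(a,g), red(g,h)
round 2: derive anc(c,c) via R1 from anc(c,b), red(b,c)
round 2: derive anc(c,h) via R1 from anc(c,g), red(g,h)
round 2: derive anc(f,c) via R1 from anc(f,b), red(b,c)
round 2: derive anc(f,g) via R1 from anc(f,i), red(i,g)
round 2: derive anc(g,c) via R1 from anc(g,b), red(b,c)
round 2: derive anc(i,c) via R1 from anc(i,b), red(b,c)
round 2: derive anc(i,h) via R1 from anc(i,g), red(g,h)
round 2: derive flow(a) via R3 from anc(a,a), anc(a,a)
round 2: derive flow(b) via R3 from anc(b,a), anc(a,a)
round 2: derive flow(c) via R3 from anc(c,a), anc(a,a)
round 2: derive flow(f) via R3 from anc(f,a), anc(a,a)
round 2: derive flow(g) via R3 from anc(g,b), anc(b,a)
round 2: derive flow(i) via R3 from anc(i,b), anc(b,a)
round 3: derive anc(f,h) via R1 from anc(f,g), red(g,h)
round 3: derive anc(g,a) via R1 from anc(g,c), red(c,a)
round 3: derive anc(i,a) via R1 from anc(i,c), red(c,a)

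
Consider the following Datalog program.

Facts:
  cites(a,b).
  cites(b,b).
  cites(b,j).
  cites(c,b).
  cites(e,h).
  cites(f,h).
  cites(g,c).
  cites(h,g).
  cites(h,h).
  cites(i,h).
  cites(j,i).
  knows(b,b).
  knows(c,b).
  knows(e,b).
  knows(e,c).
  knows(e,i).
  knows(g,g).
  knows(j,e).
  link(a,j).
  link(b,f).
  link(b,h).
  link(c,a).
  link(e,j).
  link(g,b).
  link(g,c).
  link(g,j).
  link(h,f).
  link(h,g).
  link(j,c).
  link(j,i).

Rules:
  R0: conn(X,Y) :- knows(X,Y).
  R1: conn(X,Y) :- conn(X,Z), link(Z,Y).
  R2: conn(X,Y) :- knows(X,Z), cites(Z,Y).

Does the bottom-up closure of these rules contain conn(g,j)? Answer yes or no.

round 1: derive conn(b,b) via R0 from knows(b,b)
round 1: derive conn(c,b) via R0 from knows(c,b)
round 1: derive conn(e,b) via R0 from knows(e,b)
round 1: derive conn(e,c) via R0 from knows(e,c)
round 1: derive conn(e,i) via R0 from knows(e,i)
round 1: derive conn(g,g) via R0 from knows(g,g)
round 1: derive conn(j,e) via R0 from knows(j,e)
round 1: derive conn(b,j) via R2 from knows(b,b), cites(b,j)
round 1: derive conn(c,j) via R2 from knows(c,b), cites(b,j)
round 1: derive conn(e,h) via R2 from knows(e,i), cites(i,h)
round 1: derive conn(e,j) via R2 from knows(e,b), cites(b,j)
round 1: derive conn(g,c) via R2 from knows(g,g), cites(g,c)
round 1: derive conn(j,h) via R2 from knows(j,e), cites(e,h)
round 2: derive conn(b,c) via R1 from conn(b,j), link(j,c)
round 2: derive conn(b,f) via R1 from conn(b,b), link(b,f)
round 2: derive conn(b,h) via R1 from conn(b,b), link(b,h)
round 2: derive conn(b,i) via R1 from conn(b,j), link(j,i)
round 2: derive conn(c,c) via R1 from conn(c,j), link(j,c)
round 2: derive conn(c,f) via R1 from conn(c,b), link(b,f)
round 2: derive conn(c,h) via R1 from conn(c,b), link(b,h)
round 2: derive conn(c,i) via R1 from conn(c,j), link(j,i)
round 2: derive conn(e,a) via R1 from conn(e,c), link(c,a)
round 2: derive conn(e,f) via R1 from conn(e,b), link(b,f)
round 2: derive conn(e,g) via R1 from conn(e,h), link(h,g)
round 2: derive conn(g,a) via R1 from conn(g,c), link(c,a)
round 2: derive conn(g,b) via R1 from conn(g,g), link(g,b)
round 2: derive conn(g,j) via R1 from conn(g,g), link(g,j)
round 2: derive conn(j,f) via R1 from conn(j,h), link(h,f)
round 2: derive conn(j,g) via R1 from conn(j,h), link(h,g)
round 2: derive conn(j,j) via R1 from conn(j,e), link(e,j)
round 3: derive conn(b,a) via R1 from conn(b,c), link(c,a)
round 3: derive conn(b,g) via R1 from conn(b,h), link(h,g)
round 3: derive conn(c,a) via R1 from conn(c,c), link(c,a)
round 3: derive conn(c,g) via R1 from conn(c,h), link(h,g)
round 3: derive conn(g,f) via R1 from conn(g,b), link(b,f)
round 3: derive conn(g,h) via R1 from conn(g,b), link(b,h)
round 3: derive conn(g,i) via R1 from conn(g,j), link(j,i)
round 3: derive conn(j,b) via R1 from conn(j,g), link(g,b)
round 3: derive conn(j,c) via R1 from conn(j,g), link(g,c)
round 3: derive conn(j,i) via R1 from conn(j,j), link(j,i)
round 4: derive conn(j,a) via R1 from conn(j,c), link(c,a)

yes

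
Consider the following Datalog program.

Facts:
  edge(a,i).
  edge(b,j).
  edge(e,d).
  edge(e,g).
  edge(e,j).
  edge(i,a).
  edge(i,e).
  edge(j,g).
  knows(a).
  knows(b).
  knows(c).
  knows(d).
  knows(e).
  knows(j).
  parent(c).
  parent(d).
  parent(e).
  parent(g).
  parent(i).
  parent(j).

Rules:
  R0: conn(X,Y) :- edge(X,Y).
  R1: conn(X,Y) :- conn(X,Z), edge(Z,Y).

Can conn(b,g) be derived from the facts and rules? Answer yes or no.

yes

round 1: derive conn(a,i) via R0 from edge(a,i)
round 1: derive conn(b,j) via R0 from edge(b,j)
round 1: derive conn(e,d) via R0 from edge(e,d)
round 1: derive conn(e,g) via R0 from edge(e,g)
round 1: derive conn(e,j) via R0 from edge(e,j)
round 1: derive conn(i,a) via R0 from edge(i,a)
round 1: derive conn(i,e) via R0 from edge(i,e)
round 1: derive conn(j,g) via R0 from edge(j,g)
round 2: derive conn(a,a) via R1 from conn(a,i), edge(i,a)
round 2: derive conn(a,e) via R1 from conn(a,i), edge(i,e)
round 2: derive conn(b,g) via R1 from conn(b,j), edge(j,g)
round 2: derive conn(i,d) via R1 from conn(i,e), edge(e,d)
round 2: derive conn(i,g) via R1 from conn(i,e), edge(e,g)
round 2: derive conn(i,i) via R1 from conn(i,a), edge(a,i)
round 2: derive conn(i,j) via R1 from conn(i,e), edge(e,j)
round 3: derive conn(a,d) via R1 from conn(a,e), edge(e,d)
round 3: derive conn(a,g) via R1 from conn(a,e), edge(e,g)
round 3: derive conn(a,j) via R1 from conn(a,e), edge(e,j)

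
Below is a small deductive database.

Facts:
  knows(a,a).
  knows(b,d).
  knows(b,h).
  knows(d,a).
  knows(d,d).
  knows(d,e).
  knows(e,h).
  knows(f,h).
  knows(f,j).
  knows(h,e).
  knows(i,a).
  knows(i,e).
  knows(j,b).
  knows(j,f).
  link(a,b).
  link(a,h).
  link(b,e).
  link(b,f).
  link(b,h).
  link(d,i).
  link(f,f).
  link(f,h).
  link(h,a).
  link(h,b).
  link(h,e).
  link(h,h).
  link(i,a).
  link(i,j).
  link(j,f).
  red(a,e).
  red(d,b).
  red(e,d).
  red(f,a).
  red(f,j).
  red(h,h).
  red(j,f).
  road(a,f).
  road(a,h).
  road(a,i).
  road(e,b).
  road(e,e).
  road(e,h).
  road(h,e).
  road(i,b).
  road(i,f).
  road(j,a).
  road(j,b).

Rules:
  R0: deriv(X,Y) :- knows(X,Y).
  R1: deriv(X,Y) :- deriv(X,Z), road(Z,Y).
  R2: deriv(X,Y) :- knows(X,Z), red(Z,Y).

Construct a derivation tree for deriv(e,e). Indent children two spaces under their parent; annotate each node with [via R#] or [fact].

round 1: derive deriv(a,a) via R0 from knows(a,a)
round 1: derive deriv(b,d) via R0 from knows(b,d)
round 1: derive deriv(b,h) via R0 from knows(b,h)
round 1: derive deriv(d,a) via R0 from knows(d,a)
round 1: derive deriv(d,d) via R0 from knows(d,d)
round 1: derive deriv(d,e) via R0 from knows(d,e)
round 1: derive deriv(e,h) via R0 from knows(e,h)
round 1: derive deriv(f,h) via R0 from knows(f,h)
round 1: derive deriv(f,j) via R0 from knows(f,j)
round 1: derive deriv(h,e) via R0 from knows(h,e)
round 1: derive deriv(i,a) via R0 from knows(i,a)
round 1: derive deriv(i,e) via R0 from knows(i,e)
round 1: derive deriv(j,b) via R0 from knows(j,b)
round 1: derive deriv(j,f) via R0 from knows(j,f)
round 1: derive deriv(a,e) via R2 from knows(a,a), red(a,e)
round 1: derive deriv(b,b) via R2 from knows(b,d), red(d,b)
round 1: derive deriv(d,b) via R2 from knows(d,d), red(d,b)
round 1: derive deriv(f,f) via R2 from knows(f,j), red(j,f)
round 1: derive deriv(h,d) via R2 from knows(h,e), red(e,d)
round 1: derive deriv(i,d) via R2 from knows(i,e), red(e,d)
round 1: derive deriv(j,a) via R2 from knows(j,f), red(f,a)
round 1: derive deriv(j,j) via R2 from knows(j,f), red(f,j)
round 2: derive deriv(a,b) via R1 from deriv(a,e), road(e,b)
round 2: derive deriv(a,f) via R1 from deriv(a,a), road(a,f)
round 2: derive deriv(a,h) via R1 from deriv(a,a), road(a,h)
round 2: derive deriv(a,i) via R1 from deriv(a,a), road(a,i)
round 2: derive deriv(b,e) via R1 from deriv(b,h), road(h,e)
round 2: derive deriv(d,f) via R1 from deriv(d,a), road(a,f)
round 2: derive deriv(d,h) via R1 from deriv(d,a), road(a,h)
round 2: derive deriv(d,i) via R1 from deriv(d,a), road(a,i)
round 2: derive deriv(e,e) via R1 from deriv(e,h), road(h,e)
round 2: derive deriv(f,a) via R1 from deriv(f,j), road(j,a)
round 2: derive deriv(f,b) via R1 from deriv(f,j), road(j,b)
round 2: derive deriv(f,e) via R1 from deriv(f,h), road(h,e)
round 2: derive deriv(h,b) via R1 from deriv(h,e), road(e,b)
round 2: derive deriv(h,h) via R1 from deriv(h,e), road(e,h)
round 2: derive deriv(i,b) via R1 from deriv(i,e), road(e,b)
round 2: derive deriv(i,f) via R1 from deriv(i,a), road(a,f)
round 2: derive deriv(i,h) via R1 from deriv(i,a), road(a,h)
round 2: derive deriv(i,i) via R1 from deriv(i,a), road(a,i)
round 2: derive deriv(j,h) via R1 from deriv(j,a), road(a,h)
round 2: derive deriv(j,i) via R1 from deriv(j,a), road(a,i)
round 3: derive deriv(e,b) via R1 from deriv(e,e), road(e,b)
round 3: derive deriv(f,i) via R1 from deriv(f,a), road(a,i)
round 3: derive deriv(j,e) via R1 from deriv(j,h), road(h,e)

deriv(e,e)  [via R1]
  deriv(e,h)  [via R0]
    knows(e,h)  [fact]
  road(h,e)  [fact]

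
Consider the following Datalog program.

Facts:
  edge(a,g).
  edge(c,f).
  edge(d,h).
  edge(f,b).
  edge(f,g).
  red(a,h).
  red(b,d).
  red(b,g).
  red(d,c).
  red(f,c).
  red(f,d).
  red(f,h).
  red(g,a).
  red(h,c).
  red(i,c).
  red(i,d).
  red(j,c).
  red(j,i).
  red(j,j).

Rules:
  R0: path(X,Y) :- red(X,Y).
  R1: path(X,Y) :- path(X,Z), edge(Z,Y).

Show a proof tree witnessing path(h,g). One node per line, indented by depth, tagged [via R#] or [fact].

path(h,g)  [via R1]
  path(h,f)  [via R1]
    path(h,c)  [via R0]
      red(h,c)  [fact]
    edge(c,f)  [fact]
  edge(f,g)  [fact]

round 1: derive path(a,h) via R0 from red(a,h)
round 1: derive path(b,d) via R0 from red(b,d)
round 1: derive path(b,g) via R0 from red(b,g)
round 1: derive path(d,c) via R0 from red(d,c)
round 1: derive path(f,c) via R0 from red(f,c)
round 1: derive path(f,d) via R0 from red(f,d)
round 1: derive path(f,h) via R0 from red(f,h)
round 1: derive path(g,a) via R0 from red(g,a)
round 1: derive path(h,c) via R0 from red(h,c)
round 1: derive path(i,c) via R0 from red(i,c)
round 1: derive path(i,d) via R0 from red(i,d)
round 1: derive path(j,c) via R0 from red(j,c)
round 1: derive path(j,i) via R0 from red(j,i)
round 1: derive path(j,j) via R0 from red(j,j)
round 2: derive path(b,h) via R1 from path(b,d), edge(d,h)
round 2: derive path(d,f) via R1 from path(d,c), edge(c,f)
round 2: derive path(f,f) via R1 from path(f,c), edge(c,f)
round 2: derive path(g,g) via R1 from path(g,a), edge(a,g)
round 2: derive path(h,f) via R1 from path(h,c), edge(c,f)
round 2: derive path(i,f) via R1 from path(i,c), edge(c,f)
round 2: derive path(i,h) via R1 from path(i,d), edge(d,h)
round 2: derive path(j,f) via R1 from path(j,c), edge(c,f)
round 3: derive path(d,b) via R1 from path(d,f), edge(f,b)
round 3: derive path(d,g) via R1 from path(d,f), edge(f,g)
round 3: derive path(f,b) via R1 from path(f,f), edge(f,b)
round 3: derive path(f,g) via R1 from path(f,f), edge(f,g)
round 3: derive path(h,b) via R1 from path(h,f), edge(f,b)
round 3: derive path(h,g) via R1 from path(h,f), edge(f,g)
round 3: derive path(i,b) via R1 from path(i,f), edge(f,b)
round 3: derive path(i,g) via R1 from path(i,f), edge(f,g)
round 3: derive path(j,b) via R1 from path(j,f), edge(f,b)
round 3: derive path(j,g) via R1 from path(j,f), edge(f,g)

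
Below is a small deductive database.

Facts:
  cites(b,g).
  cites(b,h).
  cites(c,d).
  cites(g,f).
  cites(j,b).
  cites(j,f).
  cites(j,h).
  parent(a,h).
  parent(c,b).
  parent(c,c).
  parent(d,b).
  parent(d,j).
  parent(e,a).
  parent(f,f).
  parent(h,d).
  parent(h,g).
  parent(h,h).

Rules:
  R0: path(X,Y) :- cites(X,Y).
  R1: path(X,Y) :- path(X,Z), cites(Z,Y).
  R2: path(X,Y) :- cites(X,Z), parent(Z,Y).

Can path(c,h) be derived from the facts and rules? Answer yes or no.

round 1: derive path(b,g) via R0 from cites(b,g)
round 1: derive path(b,h) via R0 from cites(b,h)
round 1: derive path(c,d) via R0 from cites(c,d)
round 1: derive path(g,f) via R0 from cites(g,f)
round 1: derive path(j,b) via R0 from cites(j,b)
round 1: derive path(j,f) via R0 from cites(j,f)
round 1: derive path(j,h) via R0 from cites(j,h)
round 1: derive path(b,d) via R2 from cites(b,h), parent(h,d)
round 1: derive path(c,b) via R2 from cites(c,d), parent(d,b)
round 1: derive path(c,j) via R2 from cites(c,d), parent(d,j)
round 1: derive path(j,d) via R2 from cites(j,h), parent(h,d)
round 1: derive path(j,g) via R2 from cites(j,h), parent(h,g)
round 2: derive path(b,f) via R1 from path(b,g), cites(g,f)
round 2: derive path(c,f) via R1 from path(c,j), cites(j,f)
round 2: derive path(c,g) via R1 from path(c,b), cites(b,g)
round 2: derive path(c,h) via R1 from path(c,b), cites(b,h)

yes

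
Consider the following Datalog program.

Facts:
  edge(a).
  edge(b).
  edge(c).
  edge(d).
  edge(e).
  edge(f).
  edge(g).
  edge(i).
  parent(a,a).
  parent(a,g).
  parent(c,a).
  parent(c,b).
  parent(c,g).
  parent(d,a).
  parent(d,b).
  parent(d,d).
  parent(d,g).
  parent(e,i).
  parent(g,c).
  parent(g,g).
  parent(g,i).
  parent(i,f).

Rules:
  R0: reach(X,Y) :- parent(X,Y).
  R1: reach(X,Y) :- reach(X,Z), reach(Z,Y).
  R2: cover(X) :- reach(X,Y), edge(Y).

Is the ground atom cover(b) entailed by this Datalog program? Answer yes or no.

round 1: derive reach(a,a) via R0 from parent(a,a)
round 1: derive reach(a,g) via R0 from parent(a,g)
round 1: derive reach(c,a) via R0 from parent(c,a)
round 1: derive reach(c,b) via R0 from parent(c,b)
round 1: derive reach(c,g) via R0 from parent(c,g)
round 1: derive reach(d,a) via R0 from parent(d,a)
round 1: derive reach(d,b) via R0 from parent(d,b)
round 1: derive reach(d,d) via R0 from parent(d,d)
round 1: derive reach(d,g) via R0 from parent(d,g)
round 1: derive reach(e,i) via R0 from parent(e,i)
round 1: derive reach(g,c) via R0 from parent(g,c)
round 1: derive reach(g,g) via R0 from parent(g,g)
round 1: derive reach(g,i) via R0 from parent(g,i)
round 1: derive reach(i,f) via R0 from parent(i,f)
round 2: derive reach(a,c) via R1 from reach(a,g), reach(g,c)
round 2: derive reach(a,i) via R1 from reach(a,g), reach(g,i)
round 2: derive reach(c,c) via R1 from reach(c,g), reach(g,c)
round 2: derive reach(c,i) via R1 from reach(c,g), reach(g,i)
round 2: derive reach(d,c) via R1 from reach(d,g), reach(g,c)
round 2: derive reach(d,i) via R1 from reach(d,g), reach(g,i)
round 2: derive reach(e,f) via R1 from reach(e,i), reach(i,f)
round 2: derive reach(g,a) via R1 from reach(g,c), reach(c,a)
round 2: derive reach(g,b) via R1 from reach(g,c), reach(c,b)
round 2: derive reach(g,f) via R1 from reach(g,i), reach(i,f)
round 2: derive cover(a) via R2 from reach(a,a), edge(a)
round 2: derive cover(c) via R2 from reach(c,a), edge(a)
round 2: derive cover(d) via R2 from reach(d,a), edge(a)
round 2: derive cover(e) via R2 from reach(e,i), edge(i)
round 2: derive cover(g) via R2 from reach(g,c), edge(c)
round 2: derive cover(i) via R2 from reach(i,f), edge(f)
round 3: derive reach(a,b) via R1 from reach(a,c), reach(c,b)
round 3: derive reach(a,f) via R1 from reach(a,g), reach(g,f)
round 3: derive reach(c,f) via R1 from reach(c,g), reach(g,f)
round 3: derive reach(d,f) via R1 from reach(d,g), reach(g,f)

no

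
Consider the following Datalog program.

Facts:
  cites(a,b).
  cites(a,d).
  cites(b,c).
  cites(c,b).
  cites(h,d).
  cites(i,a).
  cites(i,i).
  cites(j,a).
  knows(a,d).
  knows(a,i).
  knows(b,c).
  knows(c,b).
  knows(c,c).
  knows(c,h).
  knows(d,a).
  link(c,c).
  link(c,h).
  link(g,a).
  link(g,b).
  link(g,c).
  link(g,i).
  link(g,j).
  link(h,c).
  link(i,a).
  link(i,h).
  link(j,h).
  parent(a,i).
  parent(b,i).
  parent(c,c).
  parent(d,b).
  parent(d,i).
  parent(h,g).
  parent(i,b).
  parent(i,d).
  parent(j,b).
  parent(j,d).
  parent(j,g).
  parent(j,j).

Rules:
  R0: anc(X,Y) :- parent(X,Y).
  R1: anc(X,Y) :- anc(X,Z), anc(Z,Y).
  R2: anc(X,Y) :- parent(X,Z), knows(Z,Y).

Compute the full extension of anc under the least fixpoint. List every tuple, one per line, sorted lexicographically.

round 1: derive anc(a,i) via R0 from parent(a,i)
round 1: derive anc(b,i) via R0 from parent(b,i)
round 1: derive anc(c,c) via R0 from parent(c,c)
round 1: derive anc(d,b) via R0 from parent(d,b)
round 1: derive anc(d,i) via R0 from parent(d,i)
round 1: derive anc(h,g) via R0 from parent(h,g)
round 1: derive anc(i,b) via R0 from parent(i,b)
round 1: derive anc(i,d) via R0 from parent(i,d)
round 1: derive anc(j,b) via R0 from parent(j,b)
round 1: derive anc(j,d) via R0 from parent(j,d)
round 1: derive anc(j,g) via R0 from parent(j,g)
round 1: derive anc(j,j) via R0 from parent(j,j)
round 1: derive anc(c,b) via R2 from parent(c,c), knows(c,b)
round 1: derive anc(c,h) via R2 from parent(c,c), knows(c,h)
round 1: derive anc(d,c) via R2 from parent(d,b), knows(b,c)
round 1: derive anc(i,a) via R2 from parent(i,d), knows(d,a)
round 1: derive anc(i,c) via R2 from parent(i,b), knows(b,c)
round 1: derive anc(j,a) via R2 from parent(j,d), knows(d,a)
round 1: derive anc(j,c) via R2 from parent(j,b), knows(b,c)
round 2: derive anc(a,a) via R1 from anc(a,i), anc(i,a)
round 2: derive anc(a,b) via R1 from anc(a,i), anc(i,b)
round 2: derive anc(a,c) via R1 from anc(a,i), anc(i,c)
round 2: derive anc(a,d) via R1 from anc(a,i), anc(i,d)
round 2: derive anc(b,a) via R1 from anc(b,i), anc(i,a)
round 2: derive anc(b,b) via R1 from anc(b,i), anc(i,b)
round 2: derive anc(b,c) via R1 from anc(b,i), anc(i,c)
round 2: derive anc(b,d) via R1 from anc(b,i), anc(i,d)
round 2: derive anc(c,g) via R1 from anc(c,h), anc(h,g)
round 2: derive anc(c,i) via R1 from anc(c,b), anc(b,i)
round 2: derive anc(d,a) via R1 from anc(d,i), anc(i,a)
round 2: derive anc(d,d) via R1 from anc(d,i), anc(i,d)
round 2: derive anc(d,h) via R1 from anc(d,c), anc(c,h)
round 2: derive anc(i,h) via R1 from anc(i,c), anc(c,h)
round 2: derive anc(i,i) via R1 from anc(i,a), anc(a,i)
round 2: derive anc(j,h) via R1 from anc(j,c), anc(c,h)
round 2: derive anc(j,i) via R1 from anc(j,a), anc(a,i)
round 3: derive anc(a,g) via R1 from anc(a,c), anc(c,g)
round 3: derive anc(a,h) via R1 from anc(a,c), anc(c,h)
round 3: derive anc(b,g) via R1 from anc(b,c), anc(c,g)
round 3: derive anc(b,h) via R1 from anc(b,c), anc(c,h)
round 3: derive anc(c,a) via R1 from anc(c,b), anc(b,a)
round 3: derive anc(c,d) via R1 from anc(c,b), anc(b,d)
round 3: derive anc(d,g) via R1 from anc(d,c), anc(c,g)
round 3: derive anc(i,g) via R1 from anc(i,c), anc(c,g)

anc(a,a)
anc(a,b)
anc(a,c)
anc(a,d)
anc(a,g)
anc(a,h)
anc(a,i)
anc(b,a)
anc(b,b)
anc(b,c)
anc(b,d)
anc(b,g)
anc(b,h)
anc(b,i)
anc(c,a)
anc(c,b)
anc(c,c)
anc(c,d)
anc(c,g)
anc(c,h)
anc(c,i)
anc(d,a)
anc(d,b)
anc(d,c)
anc(d,d)
anc(d,g)
anc(d,h)
anc(d,i)
anc(h,g)
anc(i,a)
anc(i,b)
anc(i,c)
anc(i,d)
anc(i,g)
anc(i,h)
anc(i,i)
anc(j,a)
anc(j,b)
anc(j,c)
anc(j,d)
anc(j,g)
anc(j,h)
anc(j,i)
anc(j,j)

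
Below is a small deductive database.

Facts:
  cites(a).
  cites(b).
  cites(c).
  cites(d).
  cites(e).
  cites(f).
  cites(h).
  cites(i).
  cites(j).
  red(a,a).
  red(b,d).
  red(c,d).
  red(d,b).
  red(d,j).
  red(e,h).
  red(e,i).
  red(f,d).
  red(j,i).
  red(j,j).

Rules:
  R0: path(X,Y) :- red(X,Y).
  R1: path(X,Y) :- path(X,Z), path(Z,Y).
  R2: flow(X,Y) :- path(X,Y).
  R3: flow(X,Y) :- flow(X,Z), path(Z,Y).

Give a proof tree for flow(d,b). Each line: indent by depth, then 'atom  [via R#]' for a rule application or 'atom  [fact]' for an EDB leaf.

flow(d,b)  [via R2]
  path(d,b)  [via R0]
    red(d,b)  [fact]

round 1: derive path(a,a) via R0 from red(a,a)
round 1: derive path(b,d) via R0 from red(b,d)
round 1: derive path(c,d) via R0 from red(c,d)
round 1: derive path(d,b) via R0 from red(d,b)
round 1: derive path(d,j) via R0 from red(d,j)
round 1: derive path(e,h) via R0 from red(e,h)
round 1: derive path(e,i) via R0 from red(e,i)
round 1: derive path(f,d) via R0 from red(f,d)
round 1: derive path(j,i) via R0 from red(j,i)
round 1: derive path(j,j) via R0 from red(j,j)
round 2: derive path(b,b) via R1 from path(b,d), path(d,b)
round 2: derive path(b,j) via R1 from path(b,d), path(d,j)
round 2: derive path(c,b) via R1 from path(c,d), path(d,b)
round 2: derive path(c,j) via R1 from path(c,d), path(d,j)
round 2: derive path(d,d) via R1 from path(d,b), path(b,d)
round 2: derive path(d,i) via R1 from path(d,j), path(j,i)
round 2: derive path(f,b) via R1 from path(f,d), path(d,b)
round 2: derive path(f,j) via R1 from path(f,d), path(d,j)
round 2: derive flow(a,a) via R2 from path(a,a)
round 2: derive flow(b,d) via R2 from path(b,d)
round 2: derive flow(c,d) via R2 from path(c,d)
round 2: derive flow(d,b) via R2 from path(d,b)
round 2: derive flow(d,j) via R2 from path(d,j)
round 2: derive flow(e,h) via R2 from path(e,h)
round 2: derive flow(e,i) via R2 from path(e,i)
round 2: derive flow(f,d) via R2 from path(f,d)
round 2: derive flow(j,i) via R2 from path(j,i)
round 2: derive flow(j,j) via R2 from path(j,j)
round 3: derive path(b,i) via R1 from path(b,d), path(d,i)
round 3: derive path(c,i) via R1 from path(c,d), path(d,i)
round 3: derive path(f,i) via R1 from path(f,d), path(d,i)
round 3: derive flow(b,b) via R2 from path(b,b)
round 3: derive flow(b,j) via R2 from path(b,j)
round 3: derive flow(c,b) via R2 from path(c,b)
round 3: derive flow(c,j) via R2 from path(c,j)
round 3: derive flow(d,d) via R2 from path(d,d)
round 3: derive flow(d,i) via R2 from path(d,i)
round 3: derive flow(f,b) via R2 from path(f,b)
round 3: derive flow(f,j) via R2 from path(f,j)
round 3: derive flow(b,i) via R3 from flow(b,d), path(d,i)
round 3: derive flow(c,i) via R3 from flow(c,d), path(d,i)
round 3: derive flow(f,i) via R3 from flow(f,d), path(d,i)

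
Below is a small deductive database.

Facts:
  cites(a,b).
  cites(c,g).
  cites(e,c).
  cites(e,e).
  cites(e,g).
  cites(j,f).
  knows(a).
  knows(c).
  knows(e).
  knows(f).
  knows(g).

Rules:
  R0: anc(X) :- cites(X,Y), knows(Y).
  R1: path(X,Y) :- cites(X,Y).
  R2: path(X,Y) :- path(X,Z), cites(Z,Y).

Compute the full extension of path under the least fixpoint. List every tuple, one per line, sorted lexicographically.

path(a,b)
path(c,g)
path(e,c)
path(e,e)
path(e,g)
path(j,f)

round 1: derive path(a,b) via R1 from cites(a,b)
round 1: derive path(c,g) via R1 from cites(c,g)
round 1: derive path(e,c) via R1 from cites(e,c)
round 1: derive path(e,e) via R1 from cites(e,e)
round 1: derive path(e,g) via R1 from cites(e,g)
round 1: derive path(j,f) via R1 from cites(j,f)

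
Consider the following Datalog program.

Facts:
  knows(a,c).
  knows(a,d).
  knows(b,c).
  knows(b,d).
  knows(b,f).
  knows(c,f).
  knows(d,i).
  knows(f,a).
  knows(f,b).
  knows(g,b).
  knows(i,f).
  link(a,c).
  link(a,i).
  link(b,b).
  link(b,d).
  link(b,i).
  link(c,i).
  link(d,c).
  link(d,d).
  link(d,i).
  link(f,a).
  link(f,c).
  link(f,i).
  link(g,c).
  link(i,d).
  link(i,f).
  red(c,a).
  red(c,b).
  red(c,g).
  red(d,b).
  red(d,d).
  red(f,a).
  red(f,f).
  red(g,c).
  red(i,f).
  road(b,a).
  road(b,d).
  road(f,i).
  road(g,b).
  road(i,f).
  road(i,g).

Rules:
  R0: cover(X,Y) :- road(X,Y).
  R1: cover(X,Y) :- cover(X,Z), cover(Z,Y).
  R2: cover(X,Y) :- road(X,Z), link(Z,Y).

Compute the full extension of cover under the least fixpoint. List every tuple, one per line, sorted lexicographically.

cover(b,a)
cover(b,b)
cover(b,c)
cover(b,d)
cover(b,f)
cover(b,g)
cover(b,i)
cover(f,a)
cover(f,b)
cover(f,c)
cover(f,d)
cover(f,f)
cover(f,g)
cover(f,i)
cover(g,a)
cover(g,b)
cover(g,c)
cover(g,d)
cover(g,f)
cover(g,g)
cover(g,i)
cover(i,a)
cover(i,b)
cover(i,c)
cover(i,d)
cover(i,f)
cover(i,g)
cover(i,i)

round 1: derive cover(b,a) via R0 from road(b,a)
round 1: derive cover(b,d) via R0 from road(b,d)
round 1: derive cover(f,i) via R0 from road(f,i)
round 1: derive cover(g,b) via R0 from road(g,b)
round 1: derive cover(i,f) via R0 from road(i,f)
round 1: derive cover(i,g) via R0 from road(i,g)
round 1: derive cover(b,c) via R2 from road(b,a), link(a,c)
round 1: derive cover(b,i) via R2 from road(b,a), link(a,i)
round 1: derive cover(f,d) via R2 from road(f,i), link(i,d)
round 1: derive cover(f,f) via R2 from road(f,i), link(i,f)
round 1: derive cover(g,d) via R2 from road(g,b), link(b,d)
round 1: derive cover(g,i) via R2 from road(g,b), link(b,i)
round 1: derive cover(i,a) via R2 from road(i,f), link(f,a)
round 1: derive cover(i,c) via R2 from road(i,f), link(f,c)
round 1: derive cover(i,i) via R2 from road(i,f), link(f,i)
round 2: derive cover(b,f) via R1 from cover(b,i), cover(i,f)
round 2: derive cover(b,g) via R1 from cover(b,i), cover(i,g)
round 2: derive cover(f,a) via R1 from cover(f,i), cover(i,a)
round 2: derive cover(f,c) via R1 from cover(f,i), cover(i,c)
round 2: derive cover(f,g) via R1 from cover(f,i), cover(i,g)
round 2: derive cover(g,a) via R1 from cover(g,b), cover(b,a)
round 2: derive cover(g,c) via R1 from cover(g,b), cover(b,c)
round 2: derive cover(g,f) via R1 from cover(g,i), cover(i,f)
round 2: derive cover(g,g) via R1 from cover(g,i), cover(i,g)
round 2: derive cover(i,b) via R1 from cover(i,g), cover(g,b)
round 2: derive cover(i,d) via R1 from cover(i,f), cover(f,d)
round 3: derive cover(b,b) via R1 from cover(b,g), cover(g,b)
round 3: derive cover(f,b) via R1 from cover(f,g), cover(g,b)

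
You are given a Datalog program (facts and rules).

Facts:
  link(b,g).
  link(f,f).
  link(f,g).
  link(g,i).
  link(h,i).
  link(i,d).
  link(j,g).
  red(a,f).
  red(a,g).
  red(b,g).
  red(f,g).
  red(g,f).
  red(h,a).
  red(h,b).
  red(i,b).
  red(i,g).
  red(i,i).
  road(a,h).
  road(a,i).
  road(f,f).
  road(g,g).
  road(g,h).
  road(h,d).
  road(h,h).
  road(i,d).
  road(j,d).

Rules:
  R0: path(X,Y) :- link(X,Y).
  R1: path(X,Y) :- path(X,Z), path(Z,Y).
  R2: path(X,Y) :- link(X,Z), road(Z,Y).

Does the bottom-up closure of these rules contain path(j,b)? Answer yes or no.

no

round 1: derive path(b,g) via R0 from link(b,g)
round 1: derive path(f,f) via R0 from link(f,f)
round 1: derive path(f,g) via R0 from link(f,g)
round 1: derive path(g,i) via R0 from link(g,i)
round 1: derive path(h,i) via R0 from link(h,i)
round 1: derive path(i,d) via R0 from link(i,d)
round 1: derive path(j,g) via R0 from link(j,g)
round 1: derive path(b,h) via R2 from link(b,g), road(g,h)
round 1: derive path(f,h) via R2 from link(f,g), road(g,h)
round 1: derive path(g,d) via R2 from link(g,i), road(i,d)
round 1: derive path(h,d) via R2 from link(h,i), road(i,d)
round 1: derive path(j,h) via R2 from link(j,g), road(g,h)
round 2: derive path(b,d) via R1 from path(b,g), path(g,d)
round 2: derive path(b,i) via R1 from path(b,g), path(g,i)
round 2: derive path(f,d) via R1 from path(f,g), path(g,d)
round 2: derive path(f,i) via R1 from path(f,g), path(g,i)
round 2: derive path(j,d) via R1 from path(j,g), path(g,d)
round 2: derive path(j,i) via R1 from path(j,g), path(g,i)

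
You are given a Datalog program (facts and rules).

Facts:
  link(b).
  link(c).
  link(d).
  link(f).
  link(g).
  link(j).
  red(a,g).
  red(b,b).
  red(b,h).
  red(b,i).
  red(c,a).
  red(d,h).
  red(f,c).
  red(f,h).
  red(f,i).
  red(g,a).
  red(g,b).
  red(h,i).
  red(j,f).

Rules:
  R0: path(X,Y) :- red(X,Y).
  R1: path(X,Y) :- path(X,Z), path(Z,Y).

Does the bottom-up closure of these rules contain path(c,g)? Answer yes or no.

yes

round 1: derive path(a,g) via R0 from red(a,g)
round 1: derive path(b,b) via R0 from red(b,b)
round 1: derive path(b,h) via R0 from red(b,h)
round 1: derive path(b,i) via R0 from red(b,i)
round 1: derive path(c,a) via R0 from red(c,a)
round 1: derive path(d,h) via R0 from red(d,h)
round 1: derive path(f,c) via R0 from red(f,c)
round 1: derive path(f,h) via R0 from red(f,h)
round 1: derive path(f,i) via R0 from red(f,i)
round 1: derive path(g,a) via R0 from red(g,a)
round 1: derive path(g,b) via R0 from red(g,b)
round 1: derive path(h,i) via R0 from red(h,i)
round 1: derive path(j,f) via R0 from red(j,f)
round 2: derive path(a,a) via R1 from path(a,g), path(g,a)
round 2: derive path(a,b) via R1 from path(a,g), path(g,b)
round 2: derive path(c,g) via R1 from path(c,a), path(a,g)
round 2: derive path(d,i) via R1 from path(d,h), path(h,i)
round 2: derive path(f,a) via R1 from path(f,c), path(c,a)
round 2: derive path(g,g) via R1 from path(g,a), path(a,g)
round 2: derive path(g,h) via R1 from path(g,b), path(b,h)
round 2: derive path(g,i) via R1 from path(g,b), path(b,i)
round 2: derive path(j,c) via R1 from path(j,f), path(f,c)
round 2: derive path(j,h) via R1 from path(j,f), path(f,h)
round 2: derive path(j,i) via R1 from path(j,f), path(f,i)
round 3: derive path(a,h) via R1 from path(a,b), path(b,h)
round 3: derive path(a,i) via R1 from path(a,b), path(b,i)
round 3: derive path(c,b) via R1 from path(c,a), path(a,b)
round 3: derive path(c,h) via R1 from path(c,g), path(g,h)
round 3: derive path(c,i) via R1 from path(c,g), path(g,i)
round 3: derive path(f,b) via R1 from path(f,a), path(a,b)
round 3: derive path(f,g) via R1 from path(f,a), path(a,g)
round 3: derive path(j,a) via R1 from path(j,c), path(c,a)
round 3: derive path(j,g) via R1 from path(j,c), path(c,g)
round 4: derive path(j,b) via R1 from path(j,a), path(a,b)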